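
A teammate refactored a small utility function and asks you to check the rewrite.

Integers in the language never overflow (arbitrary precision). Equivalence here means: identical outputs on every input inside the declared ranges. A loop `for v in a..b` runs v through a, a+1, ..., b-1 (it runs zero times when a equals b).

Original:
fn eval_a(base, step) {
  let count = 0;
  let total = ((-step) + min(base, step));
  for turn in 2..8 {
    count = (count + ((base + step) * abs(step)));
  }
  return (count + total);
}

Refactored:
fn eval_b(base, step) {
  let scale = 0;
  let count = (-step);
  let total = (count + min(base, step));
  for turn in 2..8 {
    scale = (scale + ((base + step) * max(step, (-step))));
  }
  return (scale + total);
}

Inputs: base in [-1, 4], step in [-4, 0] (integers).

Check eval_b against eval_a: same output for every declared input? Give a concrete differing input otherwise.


Side by side, the visible changes include: statement counts differ, and local variable names differ, and min/max/abs usage differs.
One worked example (base=-1, step=0) — eval_a: count becomes 0; next total becomes -1; next at turn=2:; next count becomes 0; next at turn=3:; next count becomes 0; next at turn=4:; next count becomes 0; next at turn=5:; next count becomes 0; next at turn=6:; next count becomes 0; next at turn=7:; next count becomes 0; next final value -1; eval_b: scale becomes 0; next count becomes 0; next total becomes -1; next at turn=2:; next scale becomes 0; next at turn=3:; next scale becomes 0; next at turn=4:; next scale becomes 0; next at turn=5:; next scale becomes 0; next at turn=6:; next scale becomes 0; next at turn=7:; next scale becomes 0; next final value -1; agreement on -1.
Sweeping the whole domain (30 inputs) finds no disagreement.
verdict: equivalent


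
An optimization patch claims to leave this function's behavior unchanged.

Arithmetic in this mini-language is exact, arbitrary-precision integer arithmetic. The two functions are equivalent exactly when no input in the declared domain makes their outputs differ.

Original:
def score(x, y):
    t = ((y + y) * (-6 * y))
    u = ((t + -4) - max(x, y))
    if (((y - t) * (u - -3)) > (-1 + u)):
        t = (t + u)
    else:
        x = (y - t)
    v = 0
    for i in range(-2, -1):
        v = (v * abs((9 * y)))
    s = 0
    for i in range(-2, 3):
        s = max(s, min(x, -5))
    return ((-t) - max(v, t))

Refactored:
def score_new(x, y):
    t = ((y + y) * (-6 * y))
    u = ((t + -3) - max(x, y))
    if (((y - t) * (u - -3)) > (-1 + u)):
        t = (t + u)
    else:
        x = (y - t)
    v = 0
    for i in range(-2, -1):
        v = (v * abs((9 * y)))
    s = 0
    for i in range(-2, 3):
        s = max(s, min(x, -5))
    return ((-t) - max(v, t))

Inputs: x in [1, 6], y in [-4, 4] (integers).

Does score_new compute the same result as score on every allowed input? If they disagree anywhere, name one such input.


Input x=1, y=0: 5 from score versus 4 from score_new.
verdict: not equivalent; witness: x=1, y=0


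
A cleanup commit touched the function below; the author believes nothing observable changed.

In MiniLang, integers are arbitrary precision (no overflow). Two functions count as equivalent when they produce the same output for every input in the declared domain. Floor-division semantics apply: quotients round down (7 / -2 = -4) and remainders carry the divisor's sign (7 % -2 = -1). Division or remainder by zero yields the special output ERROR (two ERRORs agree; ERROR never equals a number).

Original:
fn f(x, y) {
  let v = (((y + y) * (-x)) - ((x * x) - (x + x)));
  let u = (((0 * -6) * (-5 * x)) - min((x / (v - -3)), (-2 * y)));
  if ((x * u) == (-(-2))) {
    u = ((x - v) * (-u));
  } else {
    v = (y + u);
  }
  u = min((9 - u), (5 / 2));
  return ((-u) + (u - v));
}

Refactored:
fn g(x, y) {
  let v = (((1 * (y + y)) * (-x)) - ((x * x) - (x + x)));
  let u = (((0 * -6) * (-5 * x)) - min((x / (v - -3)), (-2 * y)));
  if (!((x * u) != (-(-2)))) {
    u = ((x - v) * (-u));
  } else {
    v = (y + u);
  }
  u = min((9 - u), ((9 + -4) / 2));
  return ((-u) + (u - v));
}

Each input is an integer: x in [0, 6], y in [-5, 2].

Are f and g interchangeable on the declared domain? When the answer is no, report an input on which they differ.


Comparing the listings, the differences include: boolean connective usage differs, comparison usage differs, arithmetic usage differs, constant usage differs.
As a probe, take x=0, y=1: f runs v := 0 | u := 2 | ((x * u) == (-(-2))): false | v := 3 | u := 2 | result -3; g runs v := 0 | u := 2 | (!((x * u) != (-(-2)))): false | v := 3 | u := 2 | result -3; both end at -3.
Across all 56 domain points the two functions coincide.
verdict: equivalent


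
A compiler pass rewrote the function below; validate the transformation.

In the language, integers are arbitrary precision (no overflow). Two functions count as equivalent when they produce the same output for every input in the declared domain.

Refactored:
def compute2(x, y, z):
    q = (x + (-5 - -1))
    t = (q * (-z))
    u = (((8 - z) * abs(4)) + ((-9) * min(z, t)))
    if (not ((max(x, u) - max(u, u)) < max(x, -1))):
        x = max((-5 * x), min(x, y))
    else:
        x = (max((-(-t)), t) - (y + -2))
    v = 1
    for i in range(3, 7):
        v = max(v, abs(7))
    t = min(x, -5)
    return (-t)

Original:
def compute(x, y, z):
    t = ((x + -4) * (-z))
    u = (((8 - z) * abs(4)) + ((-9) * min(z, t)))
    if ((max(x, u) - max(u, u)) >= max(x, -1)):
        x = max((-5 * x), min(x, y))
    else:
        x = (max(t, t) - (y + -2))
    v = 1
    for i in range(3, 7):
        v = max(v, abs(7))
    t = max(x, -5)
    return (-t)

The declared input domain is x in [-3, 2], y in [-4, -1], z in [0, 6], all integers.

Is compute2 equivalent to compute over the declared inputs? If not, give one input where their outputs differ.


Input x=-3, y=-4, z=0: -15 from compute versus 5 from compute2.
verdict: not equivalent; witness: x=-3, y=-4, z=0


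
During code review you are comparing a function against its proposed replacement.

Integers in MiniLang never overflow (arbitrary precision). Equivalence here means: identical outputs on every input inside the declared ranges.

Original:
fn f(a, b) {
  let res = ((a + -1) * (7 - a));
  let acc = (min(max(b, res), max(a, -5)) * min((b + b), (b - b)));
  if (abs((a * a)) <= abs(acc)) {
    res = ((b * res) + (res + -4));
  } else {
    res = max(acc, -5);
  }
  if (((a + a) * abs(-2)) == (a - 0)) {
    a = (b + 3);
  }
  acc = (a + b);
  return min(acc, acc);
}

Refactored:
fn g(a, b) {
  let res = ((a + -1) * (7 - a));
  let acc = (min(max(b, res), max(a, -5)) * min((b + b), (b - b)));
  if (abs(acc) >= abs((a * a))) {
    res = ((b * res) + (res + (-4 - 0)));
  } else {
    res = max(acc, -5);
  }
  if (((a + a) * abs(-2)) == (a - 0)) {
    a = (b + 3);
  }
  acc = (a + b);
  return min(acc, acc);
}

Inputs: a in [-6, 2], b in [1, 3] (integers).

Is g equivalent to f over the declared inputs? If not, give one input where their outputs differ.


Side by side, the visible changes include: constant usage differs, plus comparison usage differs, plus arithmetic usage differs.
One worked example (a=-5, b=1) — f: res := -72 | acc := 0 | (abs((a * a)) <= abs(acc)): false | res := 0 | (((a + a) * abs(-2)) == (a - 0)): false | acc := -4 | result -4; g: res := -72 | acc := 0 | (abs(acc) >= abs((a * a))): false | res := 0 | (((a + a) * abs(-2)) == (a - 0)): false | acc := -4 | result -4; agreement on -4.
Checked all 27 inputs in the declared domain: the outputs agree on every one.
verdict: equivalent


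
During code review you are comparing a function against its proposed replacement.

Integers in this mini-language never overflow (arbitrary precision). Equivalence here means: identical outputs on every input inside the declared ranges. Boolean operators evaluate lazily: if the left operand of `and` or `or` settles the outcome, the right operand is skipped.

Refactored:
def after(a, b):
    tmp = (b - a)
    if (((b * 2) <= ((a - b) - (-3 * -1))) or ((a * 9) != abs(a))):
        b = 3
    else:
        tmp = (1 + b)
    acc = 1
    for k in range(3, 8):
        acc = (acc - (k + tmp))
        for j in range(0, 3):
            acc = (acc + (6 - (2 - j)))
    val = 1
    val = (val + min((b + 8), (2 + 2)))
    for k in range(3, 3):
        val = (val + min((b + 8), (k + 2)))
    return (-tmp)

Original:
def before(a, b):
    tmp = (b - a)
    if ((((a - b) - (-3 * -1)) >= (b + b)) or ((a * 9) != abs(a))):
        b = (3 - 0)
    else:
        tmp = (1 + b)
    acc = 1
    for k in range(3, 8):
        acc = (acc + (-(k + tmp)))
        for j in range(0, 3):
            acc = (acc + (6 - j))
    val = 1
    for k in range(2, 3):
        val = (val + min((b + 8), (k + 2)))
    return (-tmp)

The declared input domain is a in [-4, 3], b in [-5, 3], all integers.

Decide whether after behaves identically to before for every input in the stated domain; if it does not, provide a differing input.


Behavior is preserved: although comparison usage differs; constant usage differs; arithmetic usage differs; loop structure differs; statement counts differ; min/max/abs usage differs, the outputs never diverge.
Spot check at a=-3, b=2 — before: tmp = 5; ((((a - b) - (-3 * -1)) >= (b + b)) or ((a * 9) != abs(a))) -> true; b = 3; acc = 1; [k=3]; acc = -7; [j=0]; acc = -1; [j=1]; acc = 4; [j=2]; acc = 8; [k=4]; acc = -1; [j=0]; acc = 5; [j=1]; acc = 10; [j=2]; acc = 14; [k=5]; acc = 4; [j=0]; acc = 10; [j=1]; acc = 15; [j=2]; acc = 19; [k=6]; acc = 8; [j=0]; acc = 14; [j=1]; acc = 19; [j=2]; acc = 23; [k=7]; acc = 11; [j=0]; acc = 17; [j=1]; acc = 22; [j=2]; acc = 26; val = 1; [k=2]; val = 5; return -5. after: tmp = 5; (((b * 2) <= ((a - b) - (-3 * -1))) or ((a * 9) != abs(a))) -> true; b = 3; acc = 1; [k=3]; acc = -7; [j=0]; acc = -3; [j=1]; acc = 2; [j=2]; acc = 8; [k=4]; acc = -1; [j=0]; acc = 3; [j=1]; acc = 8; [j=2]; acc = 14; [k=5]; acc = 4; [j=0]; acc = 8; [j=1]; acc = 13; [j=2]; acc = 19; [k=6]; acc = 8; [j=0]; acc = 12; [j=1]; acc = 17; [j=2]; acc = 23; [k=7]; acc = 11; [j=0]; acc = 15; [j=1]; acc = 20; [j=2]; acc = 26; val = 1; val = 5; the k loop: no iterations; return -5. Both give -5.
Sweeping the whole domain (72 inputs) finds no disagreement.
verdict: equivalent


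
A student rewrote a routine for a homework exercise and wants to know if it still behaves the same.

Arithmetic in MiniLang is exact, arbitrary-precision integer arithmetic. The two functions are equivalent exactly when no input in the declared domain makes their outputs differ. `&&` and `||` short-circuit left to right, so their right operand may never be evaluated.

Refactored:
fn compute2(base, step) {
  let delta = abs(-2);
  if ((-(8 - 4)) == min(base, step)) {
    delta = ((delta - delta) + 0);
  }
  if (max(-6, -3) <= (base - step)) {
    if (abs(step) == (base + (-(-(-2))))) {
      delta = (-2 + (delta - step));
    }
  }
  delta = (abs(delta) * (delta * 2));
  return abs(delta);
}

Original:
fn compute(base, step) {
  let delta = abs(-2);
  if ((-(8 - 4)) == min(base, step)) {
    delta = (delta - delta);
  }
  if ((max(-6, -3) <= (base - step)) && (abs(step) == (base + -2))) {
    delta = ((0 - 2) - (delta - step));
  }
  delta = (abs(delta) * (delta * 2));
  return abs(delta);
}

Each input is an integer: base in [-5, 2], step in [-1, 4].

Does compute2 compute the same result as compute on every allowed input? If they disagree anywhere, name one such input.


Try base=2, step=0.
compute: delta becomes 2; next ((-(8 - 4)) == min(base, step)) evaluates to false; next ((max(-6, -3) <= (base - step)) && (abs(step) == (base + -2))) evaluates to true; next delta becomes -4; next delta becomes -32; next final value 32
compute2: delta becomes 2; next ((-(8 - 4)) == min(base, step)) evaluates to false; next (max(-6, -3) <= (base - step)) evaluates to true; next (abs(step) == (base + (-(-(-2))))) evaluates to true; next delta becomes 0; next delta becomes 0; next final value 0
32 vs 0 — the two versions disagree here.
verdict: not equivalent; witness: base=2, step=0


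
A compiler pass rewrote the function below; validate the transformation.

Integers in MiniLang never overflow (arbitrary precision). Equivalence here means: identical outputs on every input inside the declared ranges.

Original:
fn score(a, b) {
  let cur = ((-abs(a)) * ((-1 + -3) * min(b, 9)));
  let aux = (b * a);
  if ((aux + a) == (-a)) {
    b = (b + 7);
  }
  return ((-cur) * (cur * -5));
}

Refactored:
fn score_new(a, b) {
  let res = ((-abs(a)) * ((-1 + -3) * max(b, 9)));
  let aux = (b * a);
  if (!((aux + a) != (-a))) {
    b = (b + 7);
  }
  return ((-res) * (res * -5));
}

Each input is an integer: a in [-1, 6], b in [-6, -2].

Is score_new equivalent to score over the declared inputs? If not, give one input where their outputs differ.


At a=-1, b=-6: score gives 2880, score_new gives 6480.
verdict: not equivalent; witness: a=-1, b=-6


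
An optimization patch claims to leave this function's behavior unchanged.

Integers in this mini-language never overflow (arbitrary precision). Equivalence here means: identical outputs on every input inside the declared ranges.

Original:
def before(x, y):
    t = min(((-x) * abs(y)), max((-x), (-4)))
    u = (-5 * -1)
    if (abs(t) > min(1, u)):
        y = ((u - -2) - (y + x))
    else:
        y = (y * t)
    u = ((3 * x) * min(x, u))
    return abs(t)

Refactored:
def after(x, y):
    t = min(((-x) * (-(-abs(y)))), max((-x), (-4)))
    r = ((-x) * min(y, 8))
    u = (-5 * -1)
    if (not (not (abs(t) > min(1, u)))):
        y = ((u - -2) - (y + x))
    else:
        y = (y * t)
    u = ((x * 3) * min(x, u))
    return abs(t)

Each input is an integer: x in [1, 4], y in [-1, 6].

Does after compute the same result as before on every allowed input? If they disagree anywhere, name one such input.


Behavior is preserved: although min/max/abs usage differs; arithmetic usage differs; constant usage differs; boolean connective usage differs; statement counts differ; local variable names differ, the outputs never diverge.
Tracing x=3, y=-1: before: t=-3, then u=5, then (abs(t) > min(1, u)) is true, then y=5, then u=27, then returns 3 | after: t=-3, then r=3, then u=5, then (not (not (abs(t) > min(1, u)))) is true, then y=5, then u=27, then returns 3 — matching result 3.
An exhaustive pass over the 32 declared inputs shows identical outputs.
verdict: equivalent


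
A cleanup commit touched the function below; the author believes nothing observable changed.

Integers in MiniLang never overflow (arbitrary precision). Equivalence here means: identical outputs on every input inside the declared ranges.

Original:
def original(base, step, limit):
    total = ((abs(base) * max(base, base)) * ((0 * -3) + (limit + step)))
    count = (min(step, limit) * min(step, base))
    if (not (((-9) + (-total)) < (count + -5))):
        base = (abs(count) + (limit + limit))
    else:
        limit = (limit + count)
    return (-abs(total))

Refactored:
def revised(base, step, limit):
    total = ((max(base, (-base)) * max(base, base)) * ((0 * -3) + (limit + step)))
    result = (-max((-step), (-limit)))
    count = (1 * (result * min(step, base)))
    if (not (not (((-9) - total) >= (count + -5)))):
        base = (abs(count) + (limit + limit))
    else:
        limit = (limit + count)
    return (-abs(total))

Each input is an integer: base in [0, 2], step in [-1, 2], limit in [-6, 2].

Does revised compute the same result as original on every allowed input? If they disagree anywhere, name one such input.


Reading the diff, among the changes: comparison usage differs, and arithmetic usage differs, and statement counts differ, and constant usage differs, and min/max/abs usage differs, and local variable names differ, and boolean connective usage differs.
Tracing base=0, step=-1, limit=-4: original: total=0, then count=4, then (not (((-9) + (-total)) < (count + -5))) is false, then limit=0, then returns 0 | revised: total=0, then result=-4, then count=4, then (not (not (((-9) - total) >= (count + -5)))) is false, then limit=0, then returns 0 — matching result 0.
Across all 108 domain points the two functions coincide.
verdict: equivalent


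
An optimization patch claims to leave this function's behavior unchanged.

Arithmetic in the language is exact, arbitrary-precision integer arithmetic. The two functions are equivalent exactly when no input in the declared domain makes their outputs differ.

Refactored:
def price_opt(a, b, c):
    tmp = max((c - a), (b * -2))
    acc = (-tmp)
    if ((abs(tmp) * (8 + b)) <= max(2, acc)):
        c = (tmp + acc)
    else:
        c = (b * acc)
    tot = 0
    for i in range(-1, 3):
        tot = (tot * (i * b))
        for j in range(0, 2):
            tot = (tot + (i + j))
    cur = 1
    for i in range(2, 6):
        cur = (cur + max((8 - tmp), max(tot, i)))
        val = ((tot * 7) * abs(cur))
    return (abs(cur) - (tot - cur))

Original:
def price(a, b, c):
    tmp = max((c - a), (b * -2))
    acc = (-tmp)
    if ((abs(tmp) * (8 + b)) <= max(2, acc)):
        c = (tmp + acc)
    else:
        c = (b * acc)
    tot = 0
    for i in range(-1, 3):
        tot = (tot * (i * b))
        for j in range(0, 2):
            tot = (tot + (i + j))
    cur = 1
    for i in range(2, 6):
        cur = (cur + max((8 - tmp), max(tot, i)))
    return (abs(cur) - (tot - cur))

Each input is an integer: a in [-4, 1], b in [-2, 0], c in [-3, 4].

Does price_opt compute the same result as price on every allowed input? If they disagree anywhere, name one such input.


Changes here: min/max/abs usage differs, plus constant usage differs, plus local variable names differ, plus arithmetic usage differs, plus statement counts differ; the full 144-point sweep finds no disagreement.
verdict: equivalent


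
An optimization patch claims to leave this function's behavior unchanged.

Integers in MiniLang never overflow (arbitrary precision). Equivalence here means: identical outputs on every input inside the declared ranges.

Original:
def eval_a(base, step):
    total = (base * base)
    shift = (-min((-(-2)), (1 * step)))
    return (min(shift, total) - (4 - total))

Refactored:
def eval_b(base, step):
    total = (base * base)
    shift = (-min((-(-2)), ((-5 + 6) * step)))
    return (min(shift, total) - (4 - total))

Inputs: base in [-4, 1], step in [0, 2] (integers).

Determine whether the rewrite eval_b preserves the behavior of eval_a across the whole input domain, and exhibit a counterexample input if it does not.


Comparing the listings, the differences include: arithmetic usage differs, plus constant usage differs.
Spot check at base=-4, step=0 — eval_a: total=16, then shift=0, then returns 12. eval_b: total=16, then shift=0, then returns 12. Both give 12.
Across all 18 domain points the two functions coincide.
verdict: equivalent


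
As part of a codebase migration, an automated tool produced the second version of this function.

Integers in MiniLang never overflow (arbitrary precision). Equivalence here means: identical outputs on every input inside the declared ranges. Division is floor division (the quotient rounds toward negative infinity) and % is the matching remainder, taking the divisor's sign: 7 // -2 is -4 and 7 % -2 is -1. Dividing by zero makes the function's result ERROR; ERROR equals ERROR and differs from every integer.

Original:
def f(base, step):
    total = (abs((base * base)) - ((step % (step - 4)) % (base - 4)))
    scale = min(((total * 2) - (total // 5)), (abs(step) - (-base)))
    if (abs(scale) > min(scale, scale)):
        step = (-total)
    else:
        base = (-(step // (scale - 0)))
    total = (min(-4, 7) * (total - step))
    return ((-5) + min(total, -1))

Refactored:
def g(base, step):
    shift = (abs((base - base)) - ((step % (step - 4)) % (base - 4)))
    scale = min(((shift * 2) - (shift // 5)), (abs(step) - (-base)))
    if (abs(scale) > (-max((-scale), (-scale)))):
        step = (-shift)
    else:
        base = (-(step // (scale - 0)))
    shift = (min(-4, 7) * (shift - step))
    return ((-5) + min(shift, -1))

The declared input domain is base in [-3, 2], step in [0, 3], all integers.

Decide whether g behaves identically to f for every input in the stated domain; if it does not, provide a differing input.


At base=-3, step=0: f gives -77, g gives -6.
verdict: not equivalent; witness: base=-3, step=0


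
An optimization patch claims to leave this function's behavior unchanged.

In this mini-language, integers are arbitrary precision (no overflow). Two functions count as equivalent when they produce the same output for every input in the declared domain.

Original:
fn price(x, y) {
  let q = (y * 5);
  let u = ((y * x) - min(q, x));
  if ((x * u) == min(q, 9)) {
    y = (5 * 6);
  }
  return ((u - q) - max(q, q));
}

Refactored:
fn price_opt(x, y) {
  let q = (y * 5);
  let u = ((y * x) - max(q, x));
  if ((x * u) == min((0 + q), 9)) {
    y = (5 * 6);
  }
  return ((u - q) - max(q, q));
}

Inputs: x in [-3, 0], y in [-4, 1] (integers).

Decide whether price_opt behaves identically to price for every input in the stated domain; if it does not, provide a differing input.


Not equivalent: x=-3, y=-4 separates them (72 vs 55).
price: q = -20; u = 32; ((x * u) == min(q, 9)) -> false; return 72
price_opt: q = -20; u = 15; ((x * u) == min((0 + q), 9)) -> false; return 55
verdict: not equivalent; witness: x=-3, y=-4


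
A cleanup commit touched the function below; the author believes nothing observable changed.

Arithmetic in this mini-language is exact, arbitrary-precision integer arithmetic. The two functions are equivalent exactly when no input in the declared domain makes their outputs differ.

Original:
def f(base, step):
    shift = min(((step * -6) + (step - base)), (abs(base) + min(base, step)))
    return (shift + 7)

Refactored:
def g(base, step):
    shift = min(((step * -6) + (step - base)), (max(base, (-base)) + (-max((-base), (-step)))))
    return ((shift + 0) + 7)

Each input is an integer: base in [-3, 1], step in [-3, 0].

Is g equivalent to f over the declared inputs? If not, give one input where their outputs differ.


Although constant usage differs, plus min/max/abs usage differs, plus arithmetic usage differs, 20/20 inputs agree.
verdict: equivalent


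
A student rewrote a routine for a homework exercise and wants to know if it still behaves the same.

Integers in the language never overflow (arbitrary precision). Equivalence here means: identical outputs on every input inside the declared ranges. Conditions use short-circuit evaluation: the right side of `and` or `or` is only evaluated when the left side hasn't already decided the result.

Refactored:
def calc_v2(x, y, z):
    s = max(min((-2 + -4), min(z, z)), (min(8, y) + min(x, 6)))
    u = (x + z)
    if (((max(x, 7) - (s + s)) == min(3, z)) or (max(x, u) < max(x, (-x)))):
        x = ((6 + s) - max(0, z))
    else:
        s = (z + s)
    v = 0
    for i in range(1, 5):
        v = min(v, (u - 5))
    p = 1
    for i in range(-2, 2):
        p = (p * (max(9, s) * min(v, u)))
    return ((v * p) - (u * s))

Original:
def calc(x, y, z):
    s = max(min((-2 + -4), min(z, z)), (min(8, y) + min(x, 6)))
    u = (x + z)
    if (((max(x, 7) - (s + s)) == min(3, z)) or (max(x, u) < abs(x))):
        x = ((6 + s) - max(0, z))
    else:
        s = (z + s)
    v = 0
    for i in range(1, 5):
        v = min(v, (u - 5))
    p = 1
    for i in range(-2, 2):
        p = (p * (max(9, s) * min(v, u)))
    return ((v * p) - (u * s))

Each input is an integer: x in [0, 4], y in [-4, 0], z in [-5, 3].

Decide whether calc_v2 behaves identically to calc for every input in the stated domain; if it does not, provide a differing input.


Reading the diff, among the changes: min/max/abs usage differs.
As a probe, take x=1, y=0, z=2: calc runs s=1, then u=3, then (((max(x, 7) - (s + s)) == min(3, z)) or (max(x, u) < abs(x))) is false, then s=3, then v=0, then (i=1), then v=-2, then (i=2), then v=-2, then (i=3), then v=-2, then (i=4), then v=-2, then p=1, then (i=-2), then p=-18, then (i=-1), then p=324, then (i=0), then p=-5832, then (i=1), then p=104976, then returns -209961; calc_v2 runs s=1, then u=3, then (((max(x, 7) - (s + s)) == min(3, z)) or (max(x, u) < max(x, (-x)))) is false, then s=3, then v=0, then (i=1), then v=-2, then (i=2), then v=-2, then (i=3), then v=-2, then (i=4), then v=-2, then p=1, then (i=-2), then p=-18, then (i=-1), then p=324, then (i=0), then p=-5832, then (i=1), then p=104976, then returns -209961; both end at -209961.
Across all 225 domain points the two functions coincide.
verdict: equivalent


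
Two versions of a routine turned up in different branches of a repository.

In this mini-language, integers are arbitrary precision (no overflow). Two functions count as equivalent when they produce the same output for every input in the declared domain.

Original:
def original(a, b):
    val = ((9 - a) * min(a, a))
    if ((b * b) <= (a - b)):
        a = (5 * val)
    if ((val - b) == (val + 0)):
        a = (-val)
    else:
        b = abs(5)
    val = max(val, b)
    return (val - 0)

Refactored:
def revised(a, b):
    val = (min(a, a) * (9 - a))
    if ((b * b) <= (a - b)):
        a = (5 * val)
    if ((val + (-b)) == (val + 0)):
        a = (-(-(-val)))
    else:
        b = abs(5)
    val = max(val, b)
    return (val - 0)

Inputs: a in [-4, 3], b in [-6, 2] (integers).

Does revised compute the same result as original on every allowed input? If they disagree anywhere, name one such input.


Behavior is preserved: although arithmetic usage differs, the outputs never diverge.
Spot check at a=0, b=0 — original: val becomes 0; next ((b * b) <= (a - b)) evaluates to true; next a becomes 0; next ((val - b) == (val + 0)) evaluates to true; next a becomes 0; next val becomes 0; next final value 0. revised: val becomes 0; next ((b * b) <= (a - b)) evaluates to true; next a becomes 0; next ((val + (-b)) == (val + 0)) evaluates to true; next a becomes 0; next val becomes 0; next final value 0. Both give 0.
Sweeping the whole domain (72 inputs) finds no disagreement.
verdict: equivalent


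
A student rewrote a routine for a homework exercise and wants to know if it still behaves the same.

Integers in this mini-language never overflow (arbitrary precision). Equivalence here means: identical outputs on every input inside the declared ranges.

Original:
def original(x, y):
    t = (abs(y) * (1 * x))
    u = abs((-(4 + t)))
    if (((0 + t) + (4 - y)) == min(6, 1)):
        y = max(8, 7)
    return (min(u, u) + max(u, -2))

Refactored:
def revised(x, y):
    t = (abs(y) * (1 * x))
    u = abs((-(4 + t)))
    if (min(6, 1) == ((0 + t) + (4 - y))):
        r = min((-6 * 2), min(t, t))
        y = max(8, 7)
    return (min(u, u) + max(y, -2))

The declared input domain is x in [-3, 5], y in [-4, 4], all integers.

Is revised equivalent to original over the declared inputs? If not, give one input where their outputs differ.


There is a counterexample at x=-3, y=-4: 16 on one side, 6 on the other.
original: t becomes -12; next u becomes 8; next (((0 + t) + (4 - y)) == min(6, 1)) evaluates to false; next final value 16
revised: t becomes -12; next u becomes 8; next (min(6, 1) == ((0 + t) + (4 - y))) evaluates to false; next final value 6
verdict: not equivalent; witness: x=-3, y=-4


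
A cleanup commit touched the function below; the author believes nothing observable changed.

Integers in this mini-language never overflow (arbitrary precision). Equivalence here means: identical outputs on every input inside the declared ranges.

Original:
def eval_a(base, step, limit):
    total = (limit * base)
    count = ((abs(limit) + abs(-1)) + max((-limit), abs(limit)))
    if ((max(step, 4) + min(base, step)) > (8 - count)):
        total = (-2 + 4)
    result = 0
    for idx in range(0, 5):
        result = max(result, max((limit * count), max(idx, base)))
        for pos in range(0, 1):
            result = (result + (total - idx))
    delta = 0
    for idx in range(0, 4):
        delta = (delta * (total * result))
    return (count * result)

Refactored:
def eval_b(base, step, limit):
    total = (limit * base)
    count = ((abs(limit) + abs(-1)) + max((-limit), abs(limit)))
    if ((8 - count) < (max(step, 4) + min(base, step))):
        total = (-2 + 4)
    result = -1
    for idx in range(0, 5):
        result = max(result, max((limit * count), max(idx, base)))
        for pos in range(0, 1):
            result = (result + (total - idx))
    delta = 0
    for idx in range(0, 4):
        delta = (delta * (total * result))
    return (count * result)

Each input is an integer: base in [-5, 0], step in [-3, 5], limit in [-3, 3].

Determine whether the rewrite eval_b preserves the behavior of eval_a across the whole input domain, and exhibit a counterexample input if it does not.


The suspicious edit (`0` became `-1`) never changes the result for any input inside the declared domain; all 378 inputs agree.
verdict: equivalent


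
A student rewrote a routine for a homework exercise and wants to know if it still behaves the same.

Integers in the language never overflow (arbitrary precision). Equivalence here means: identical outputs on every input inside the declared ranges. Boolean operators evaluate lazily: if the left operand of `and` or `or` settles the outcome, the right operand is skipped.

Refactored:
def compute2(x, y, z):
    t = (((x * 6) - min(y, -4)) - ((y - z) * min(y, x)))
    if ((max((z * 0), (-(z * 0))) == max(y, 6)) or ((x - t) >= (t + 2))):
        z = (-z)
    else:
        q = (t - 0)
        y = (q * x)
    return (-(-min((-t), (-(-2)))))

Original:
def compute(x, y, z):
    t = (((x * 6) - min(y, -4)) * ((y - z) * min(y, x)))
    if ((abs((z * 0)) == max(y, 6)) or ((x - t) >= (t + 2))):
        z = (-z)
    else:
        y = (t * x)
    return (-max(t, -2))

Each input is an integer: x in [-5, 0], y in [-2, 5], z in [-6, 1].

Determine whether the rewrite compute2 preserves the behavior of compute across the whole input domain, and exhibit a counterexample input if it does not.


At x=-5, y=-2, z=-6: compute gives -520, compute2 gives 2.
verdict: not equivalent; witness: x=-5, y=-2, z=-6


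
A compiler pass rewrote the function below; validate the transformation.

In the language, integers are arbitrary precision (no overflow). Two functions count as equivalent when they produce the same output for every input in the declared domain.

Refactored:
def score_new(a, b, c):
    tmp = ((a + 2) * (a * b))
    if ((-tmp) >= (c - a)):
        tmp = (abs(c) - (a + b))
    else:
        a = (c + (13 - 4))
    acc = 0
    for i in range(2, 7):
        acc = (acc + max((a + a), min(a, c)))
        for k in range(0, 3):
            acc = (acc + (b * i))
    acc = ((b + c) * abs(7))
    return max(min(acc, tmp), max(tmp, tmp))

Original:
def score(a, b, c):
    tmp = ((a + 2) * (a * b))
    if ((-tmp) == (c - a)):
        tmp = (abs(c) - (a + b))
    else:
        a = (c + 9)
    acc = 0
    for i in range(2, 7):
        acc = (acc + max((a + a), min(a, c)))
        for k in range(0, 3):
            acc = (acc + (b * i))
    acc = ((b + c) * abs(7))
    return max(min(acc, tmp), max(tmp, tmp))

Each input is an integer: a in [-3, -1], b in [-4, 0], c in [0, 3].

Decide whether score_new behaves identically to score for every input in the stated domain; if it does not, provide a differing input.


Run the pair on a=-3, b=-4, c=0.
score: tmp becomes -12; next ((-tmp) == (c - a)) evaluates to false; next a becomes 9; next acc becomes 0; next at i=2:; next acc becomes 18; next at k=0:; next acc becomes 10; next at k=1:; next acc becomes 2; next at k=2:; next acc becomes -6; next at i=3:; next acc becomes 12; next at k=0:; next acc becomes 0; next at k=1:; next acc becomes -12; next at k=2:; next acc becomes -24; next at i=4:; next acc becomes -6; next at k=0:; next acc becomes -22; next at k=1:; next acc becomes -38; next at k=2:; next acc becomes -54; next at i=5:; next acc becomes -36; next at k=0:; next acc becomes -56; next at k=1:; next acc becomes -76; next at k=2:; next acc becomes -96; next at i=6:; next acc becomes -78; next at k=0:; next acc becomes -102; next at k=1:; next acc becomes -126; next at k=2:; next acc becomes -150; next acc becomes -28; next final value -12
score_new: tmp becomes -12; next ((-tmp) >= (c - a)) evaluates to true; next tmp becomes 7; next acc becomes 0; next at i=2:; next acc becomes -3; next at k=0:; next acc becomes -11; next at k=1:; next acc becomes -19; next at k=2:; next acc becomes -27; next at i=3:; next acc becomes -30; next at k=0:; next acc becomes -42; next at k=1:; next acc becomes -54; next at k=2:; next acc becomes -66; next at i=4:; next acc becomes -69; next at k=0:; next acc becomes -85; next at k=1:; next acc becomes -101; next at k=2:; next acc becomes -117; next at i=5:; next acc becomes -120; next at k=0:; next acc becomes -140; next at k=1:; next acc becomes -160; next at k=2:; next acc becomes -180; next at i=6:; next acc becomes -183; next at k=0:; next acc becomes -207; next at k=1:; next acc becomes -231; next at k=2:; next acc becomes -255; next acc becomes -28; next final value 7
-12 and 7 differ, so these are not the same function on this domain.
verdict: not equivalent; witness: a=-3, b=-4, c=0


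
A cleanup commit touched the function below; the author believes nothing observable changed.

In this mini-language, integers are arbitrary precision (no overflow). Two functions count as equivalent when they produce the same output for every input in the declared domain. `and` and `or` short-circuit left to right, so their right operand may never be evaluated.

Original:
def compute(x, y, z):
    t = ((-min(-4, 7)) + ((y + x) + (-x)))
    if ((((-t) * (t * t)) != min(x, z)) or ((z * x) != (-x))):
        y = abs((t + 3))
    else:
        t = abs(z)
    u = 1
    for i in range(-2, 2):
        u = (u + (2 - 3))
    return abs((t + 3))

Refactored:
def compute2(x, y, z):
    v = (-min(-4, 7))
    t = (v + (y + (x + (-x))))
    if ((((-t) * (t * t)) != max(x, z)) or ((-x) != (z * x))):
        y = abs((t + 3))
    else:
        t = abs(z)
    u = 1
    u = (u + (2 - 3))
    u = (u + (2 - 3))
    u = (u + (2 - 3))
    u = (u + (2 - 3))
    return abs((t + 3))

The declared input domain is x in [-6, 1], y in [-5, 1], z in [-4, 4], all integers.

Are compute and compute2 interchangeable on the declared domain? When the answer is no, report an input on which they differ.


Take x=0, y=-5, z=1.
compute: t becomes -1; next ((((-t) * (t * t)) != min(x, z)) or ((z * x) != (-x))) evaluates to true; next y becomes 2; next u becomes 1; next at i=-2:; next u becomes 0; next at i=-1:; next u becomes -1; next at i=0:; next u becomes -2; next at i=1:; next u becomes -3; next final value 2
compute2: v becomes 4; next t becomes -1; next ((((-t) * (t * t)) != max(x, z)) or ((-x) != (z * x))) evaluates to false; next t becomes 1; next u becomes 1; next u becomes 0; next u becomes -1; next u becomes -2; next u becomes -3; next final value 4
2 against 4: the behavior changed.
verdict: not equivalent; witness: x=0, y=-5, z=1


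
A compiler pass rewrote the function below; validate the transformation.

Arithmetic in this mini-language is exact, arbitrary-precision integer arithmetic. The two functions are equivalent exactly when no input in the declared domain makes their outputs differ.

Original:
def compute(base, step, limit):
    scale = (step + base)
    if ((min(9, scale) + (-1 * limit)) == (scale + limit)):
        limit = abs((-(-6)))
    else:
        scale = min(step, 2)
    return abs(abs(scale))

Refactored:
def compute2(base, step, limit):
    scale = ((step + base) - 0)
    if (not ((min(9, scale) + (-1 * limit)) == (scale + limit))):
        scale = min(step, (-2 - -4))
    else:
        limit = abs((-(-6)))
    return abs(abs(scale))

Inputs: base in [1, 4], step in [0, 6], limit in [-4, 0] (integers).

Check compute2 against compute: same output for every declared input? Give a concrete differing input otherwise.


The two are interchangeable: arithmetic usage differs, plus constant usage differs, plus boolean connective usage differs, and every declared input agrees.
Tracing base=1, step=4, limit=-2: compute: scale := 5 | ((min(9, scale) + (-1 * limit)) == (scale + limit)): false | scale := 2 | result 2 | compute2: scale := 5 | (not ((min(9, scale) + (-1 * limit)) == (scale + limit))): true | scale := 2 | result 2 — matching result 2.
Checked all 140 inputs in the declared domain: the outputs agree on every one.
verdict: equivalent


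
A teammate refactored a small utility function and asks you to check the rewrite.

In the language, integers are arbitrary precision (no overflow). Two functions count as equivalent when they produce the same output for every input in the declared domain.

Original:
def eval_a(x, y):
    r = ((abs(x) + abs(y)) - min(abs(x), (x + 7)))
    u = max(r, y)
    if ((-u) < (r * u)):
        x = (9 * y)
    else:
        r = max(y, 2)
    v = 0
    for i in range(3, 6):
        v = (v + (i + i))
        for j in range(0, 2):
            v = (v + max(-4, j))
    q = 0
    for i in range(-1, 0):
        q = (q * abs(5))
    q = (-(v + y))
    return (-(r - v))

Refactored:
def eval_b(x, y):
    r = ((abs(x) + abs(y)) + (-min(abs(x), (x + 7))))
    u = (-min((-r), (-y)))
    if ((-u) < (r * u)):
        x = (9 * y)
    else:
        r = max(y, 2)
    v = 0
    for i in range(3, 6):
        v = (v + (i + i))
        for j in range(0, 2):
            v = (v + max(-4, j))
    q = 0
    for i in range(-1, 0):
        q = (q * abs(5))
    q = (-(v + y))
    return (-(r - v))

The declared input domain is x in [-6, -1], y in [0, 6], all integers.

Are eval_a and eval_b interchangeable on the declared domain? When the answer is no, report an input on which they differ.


Comparing the listings, the differences include: min/max/abs usage differs, plus arithmetic usage differs.
As a probe, take x=-5, y=2: eval_a runs r=5, then u=5, then ((-u) < (r * u)) is true, then x=18, then v=0, then (i=3), then v=6, then (j=0), then v=6, then (j=1), then v=7, then (i=4), then v=15, then (j=0), then v=15, then (j=1), then v=16, then (i=5), then v=26, then (j=0), then v=26, then (j=1), then v=27, then q=0, then (i=-1), then q=0, then q=-29, then returns 22; eval_b runs r=5, then u=5, then ((-u) < (r * u)) is true, then x=18, then v=0, then (i=3), then v=6, then (j=0), then v=6, then (j=1), then v=7, then (i=4), then v=15, then (j=0), then v=15, then (j=1), then v=16, then (i=5), then v=26, then (j=0), then v=26, then (j=1), then v=27, then q=0, then (i=-1), then q=0, then q=-29, then returns 22; both end at 22.
Every one of the 42 inputs gives matching results.
verdict: equivalent


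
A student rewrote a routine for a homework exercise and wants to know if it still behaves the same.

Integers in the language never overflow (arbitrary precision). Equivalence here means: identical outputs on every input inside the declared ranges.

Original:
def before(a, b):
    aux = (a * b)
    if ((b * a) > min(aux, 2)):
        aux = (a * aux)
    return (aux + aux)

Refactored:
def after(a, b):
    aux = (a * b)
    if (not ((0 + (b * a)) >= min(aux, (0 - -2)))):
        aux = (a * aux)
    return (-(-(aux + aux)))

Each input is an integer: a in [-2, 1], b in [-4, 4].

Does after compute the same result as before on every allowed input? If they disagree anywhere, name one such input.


At a=-2, b=-4: before gives -32, after gives 16.
verdict: not equivalent; witness: a=-2, b=-4


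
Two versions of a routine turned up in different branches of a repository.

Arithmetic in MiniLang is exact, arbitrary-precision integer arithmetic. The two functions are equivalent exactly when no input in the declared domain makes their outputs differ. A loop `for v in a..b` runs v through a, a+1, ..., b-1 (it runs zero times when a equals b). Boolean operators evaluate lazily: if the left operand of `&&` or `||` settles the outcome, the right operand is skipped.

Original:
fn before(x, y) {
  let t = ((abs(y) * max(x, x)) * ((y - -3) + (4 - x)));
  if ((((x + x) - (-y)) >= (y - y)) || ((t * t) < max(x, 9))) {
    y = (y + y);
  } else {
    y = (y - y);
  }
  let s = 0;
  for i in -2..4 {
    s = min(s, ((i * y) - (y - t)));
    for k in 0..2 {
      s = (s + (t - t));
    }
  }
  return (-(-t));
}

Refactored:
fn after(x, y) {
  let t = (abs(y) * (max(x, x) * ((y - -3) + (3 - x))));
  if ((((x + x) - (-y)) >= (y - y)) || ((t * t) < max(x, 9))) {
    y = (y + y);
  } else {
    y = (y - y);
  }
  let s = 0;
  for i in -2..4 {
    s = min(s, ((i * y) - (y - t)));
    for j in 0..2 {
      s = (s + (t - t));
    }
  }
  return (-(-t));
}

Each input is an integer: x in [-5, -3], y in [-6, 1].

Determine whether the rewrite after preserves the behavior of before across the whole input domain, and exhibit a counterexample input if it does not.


There is a counterexample at x=-5, y=-6: -180 on one side, -150 on the other.
before: t := -180 | ((((x + x) - (-y)) >= (y - y)) || ((t * t) < max(x, 9))): false | y := 0 | s := 0 | iter i=-2: | s := -180 | iter k=0: | s := -180 | iter k=1: | s := -180 | iter i=-1: | s := -180 | iter k=0: | s := -180 | iter k=1: | s := -180 | iter i=0: | s := -180 | iter k=0: | s := -180 | iter k=1: | s := -180 | iter i=1: | s := -180 | iter k=0: | s := -180 | iter k=1: | s := -180 | iter i=2: | s := -180 | iter k=0: | s := -180 | iter k=1: | s := -180 | iter i=3: | s := -180 | iter k=0: | s := -180 | iter k=1: | s := -180 | result -180
after: t := -150 | ((((x + x) - (-y)) >= (y - y)) || ((t * t) < max(x, 9))): false | y := 0 | s := 0 | iter i=-2: | s := -150 | iter j=0: | s := -150 | iter j=1: | s := -150 | iter i=-1: | s := -150 | iter j=0: | s := -150 | iter j=1: | s := -150 | iter i=0: | s := -150 | iter j=0: | s := -150 | iter j=1: | s := -150 | iter i=1: | s := -150 | iter j=0: | s := -150 | iter j=1: | s := -150 | iter i=2: | s := -150 | iter j=0: | s := -150 | iter j=1: | s := -150 | iter i=3: | s := -150 | iter j=0: | s := -150 | iter j=1: | s := -150 | result -150
verdict: not equivalent; witness: x=-5, y=-6
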